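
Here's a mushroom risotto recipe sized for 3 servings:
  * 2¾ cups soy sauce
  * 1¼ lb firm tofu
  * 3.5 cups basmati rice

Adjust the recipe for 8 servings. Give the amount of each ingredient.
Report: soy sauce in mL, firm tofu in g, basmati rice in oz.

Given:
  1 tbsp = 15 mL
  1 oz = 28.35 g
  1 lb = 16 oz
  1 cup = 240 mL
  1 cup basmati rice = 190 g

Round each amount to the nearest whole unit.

Scaling factor: 8/3.
soy sauce: 2.75 cup × 8/3 × 240 mL/cup = 1760 mL
firm tofu: 1.25 lb × 8/3 × 16 oz/lb × 28.35 g/oz = 1512 g
basmati rice: 3.5 cup × 8/3 × 190 g/cup ÷ 28.35 g/oz ≈ 63 oz

soy sauce: 1760 mL; firm tofu: 1512 g; basmati rice: 63 oz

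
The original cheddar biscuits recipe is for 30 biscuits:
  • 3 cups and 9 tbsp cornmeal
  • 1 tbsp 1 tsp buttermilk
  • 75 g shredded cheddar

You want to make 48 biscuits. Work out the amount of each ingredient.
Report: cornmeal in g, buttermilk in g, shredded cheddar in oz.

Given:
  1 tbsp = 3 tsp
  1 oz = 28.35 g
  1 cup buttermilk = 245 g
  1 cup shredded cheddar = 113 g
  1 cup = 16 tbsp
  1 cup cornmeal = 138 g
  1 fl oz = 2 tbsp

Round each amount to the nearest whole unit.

Scaling factor: 48/30 = 8/5 = 1.6.
cornmeal: (3 cup + 9 tbsp = 3.5625 cup) × 8/5 × 138 g/cup ≈ 787 g
buttermilk: (1 tbsp + 1 tsp = 4/3 tbsp) × 8/5 ÷ 16 tbsp/cup × 245 g/cup ≈ 33 g
shredded cheddar: 75 g × 8/5 ÷ 28.35 g/oz ≈ 4 oz

cornmeal: 787 g; buttermilk: 33 g; shredded cheddar: 4 oz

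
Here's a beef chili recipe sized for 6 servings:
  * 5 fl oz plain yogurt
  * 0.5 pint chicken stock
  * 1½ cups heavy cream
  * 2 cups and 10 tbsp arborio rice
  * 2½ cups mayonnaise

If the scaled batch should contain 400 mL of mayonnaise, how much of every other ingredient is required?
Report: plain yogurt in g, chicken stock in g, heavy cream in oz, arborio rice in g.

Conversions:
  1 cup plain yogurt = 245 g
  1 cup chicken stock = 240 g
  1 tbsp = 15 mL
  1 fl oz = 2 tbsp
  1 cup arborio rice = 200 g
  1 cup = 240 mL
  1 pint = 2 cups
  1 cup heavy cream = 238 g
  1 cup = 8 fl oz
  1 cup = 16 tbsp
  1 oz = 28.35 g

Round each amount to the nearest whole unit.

The original recipe has 600 mL of mayonnaise, so the scaling factor is 400 ÷ 600 = 2/3.
plain yogurt: 5 fl oz × 2/3 ÷ 8 fl oz/cup × 245 g/cup ≈ 102 g
chicken stock: 0.5 pint × 2/3 × 2 cup/pint × 240 g/cup = 160 g
heavy cream: 1.5 cup × 2/3 × 238 g/cup ÷ 28.35 g/oz ≈ 8 oz
arborio rice: (2 cup + 10 tbsp = 2.625 cup) × 2/3 × 200 g/cup = 350 g

plain yogurt: 102 g; chicken stock: 160 g; heavy cream: 8 oz; arborio rice: 350 g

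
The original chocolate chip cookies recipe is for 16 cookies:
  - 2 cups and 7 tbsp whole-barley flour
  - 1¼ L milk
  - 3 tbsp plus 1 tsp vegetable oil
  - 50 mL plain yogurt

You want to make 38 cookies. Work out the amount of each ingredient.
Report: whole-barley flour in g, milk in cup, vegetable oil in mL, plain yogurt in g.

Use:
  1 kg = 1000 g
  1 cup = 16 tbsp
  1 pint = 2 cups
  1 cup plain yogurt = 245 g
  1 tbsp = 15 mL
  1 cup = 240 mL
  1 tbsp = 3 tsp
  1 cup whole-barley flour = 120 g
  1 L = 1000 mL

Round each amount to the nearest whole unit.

whole-barley flour: 695 g; milk: 12 cup; vegetable oil: 119 mL; plain yogurt: 121 g

Scaling factor: 38/16 = 19/8 = 2.375.
whole-barley flour: (2 cup + 7 tbsp = 2.4375 cup) × 19/8 × 120 g/cup ≈ 695 g
milk: 1.25 L × 19/8 × 1000 mL/L ÷ 240 mL/cup ≈ 12 cup
vegetable oil: (3 tbsp + 1 tsp = 10/3 tbsp) × 19/8 × 15 mL/tbsp ≈ 119 mL
plain yogurt: 50 mL × 19/8 ÷ 240 mL/cup × 245 g/cup ≈ 121 g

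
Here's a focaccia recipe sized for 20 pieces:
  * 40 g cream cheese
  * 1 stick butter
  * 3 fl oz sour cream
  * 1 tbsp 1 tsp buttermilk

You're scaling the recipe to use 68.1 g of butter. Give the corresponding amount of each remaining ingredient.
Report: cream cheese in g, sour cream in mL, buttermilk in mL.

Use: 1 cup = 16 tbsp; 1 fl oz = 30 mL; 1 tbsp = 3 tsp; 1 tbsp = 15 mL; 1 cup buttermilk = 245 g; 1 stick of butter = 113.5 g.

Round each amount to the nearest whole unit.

The original recipe has 113.5 g of butter, so the scaling factor is 68.1 ÷ 113.5 = 3/5 = 0.6.
cream cheese: 40 g × 3/5 = 24 g
sour cream: 3 fl oz × 3/5 × 30 mL/fl oz = 54 mL
buttermilk: (1 tbsp + 1 tsp = 4/3 tbsp) × 3/5 × 15 mL/tbsp = 12 mL

cream cheese: 24 g; sour cream: 54 mL; buttermilk: 12 mL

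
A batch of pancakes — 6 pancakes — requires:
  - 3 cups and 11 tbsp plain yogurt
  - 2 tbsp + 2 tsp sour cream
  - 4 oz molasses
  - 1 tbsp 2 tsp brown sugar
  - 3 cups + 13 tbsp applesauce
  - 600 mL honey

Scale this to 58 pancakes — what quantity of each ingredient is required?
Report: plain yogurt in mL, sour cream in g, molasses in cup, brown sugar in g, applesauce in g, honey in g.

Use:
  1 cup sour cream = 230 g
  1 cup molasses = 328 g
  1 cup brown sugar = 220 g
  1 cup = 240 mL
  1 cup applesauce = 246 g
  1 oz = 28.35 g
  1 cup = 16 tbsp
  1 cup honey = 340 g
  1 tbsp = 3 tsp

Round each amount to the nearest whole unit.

Scaling factor: 58/6 = 29/3.
plain yogurt: (3 cup + 11 tbsp = 3.6875 cup) × 29/3 × 240 mL/cup = 8555 mL
sour cream: (2 tbsp + 2 tsp = 8/3 tbsp) × 29/3 ÷ 16 tbsp/cup × 230 g/cup ≈ 371 g
molasses: 4 oz × 29/3 × 28.35 g/oz ÷ 328 g/cup ≈ 3 cup
brown sugar: (1 tbsp + 2 tsp = 5/3 tbsp) × 29/3 ÷ 16 tbsp/cup × 220 g/cup ≈ 222 g
applesauce: (3 cup + 13 tbsp = 3.8125 cup) × 29/3 × 246 g/cup ≈ 9066 g
honey: 600 mL × 29/3 ÷ 240 mL/cup × 340 g/cup ≈ 8217 g

plain yogurt: 8555 mL; sour cream: 371 g; molasses: 3 cup; brown sugar: 222 g; applesauce: 9066 g; honey: 8217 g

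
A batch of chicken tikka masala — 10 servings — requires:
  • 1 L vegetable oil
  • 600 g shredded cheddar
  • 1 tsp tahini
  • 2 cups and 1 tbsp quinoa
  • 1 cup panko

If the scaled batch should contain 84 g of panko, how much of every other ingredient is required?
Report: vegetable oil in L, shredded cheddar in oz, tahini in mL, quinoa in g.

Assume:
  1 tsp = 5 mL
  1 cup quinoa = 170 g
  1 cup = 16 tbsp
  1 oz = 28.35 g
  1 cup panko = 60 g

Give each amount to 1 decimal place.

The original recipe has 60 g of panko, so the scaling factor is 84 ÷ 60 = 7/5 = 1.4.
vegetable oil: 1 L × 7/5 = 1.4 L
shredded cheddar: 600 g × 7/5 ÷ 28.35 g/oz ≈ 29.6 oz
tahini: 1 tsp × 7/5 × 5 mL/tsp = 7.0 mL
quinoa: (2 cup + 1 tbsp = 2.0625 cup) × 7/5 × 170 g/cup ≈ 490.9 g

vegetable oil: 1.4 L; shredded cheddar: 29.6 oz; tahini: 7.0 mL; quinoa: 490.9 g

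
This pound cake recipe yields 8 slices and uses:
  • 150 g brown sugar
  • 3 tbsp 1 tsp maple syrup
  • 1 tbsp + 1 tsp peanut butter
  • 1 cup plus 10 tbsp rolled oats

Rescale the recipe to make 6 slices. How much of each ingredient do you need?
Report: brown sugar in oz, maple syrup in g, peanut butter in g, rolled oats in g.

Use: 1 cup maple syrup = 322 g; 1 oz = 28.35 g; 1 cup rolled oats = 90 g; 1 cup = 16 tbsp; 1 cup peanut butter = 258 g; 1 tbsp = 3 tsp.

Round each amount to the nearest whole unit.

brown sugar: 4 oz; maple syrup: 50 g; peanut butter: 16 g; rolled oats: 110 g

Scaling factor: 6/8 = 3/4 = 0.75.
brown sugar: 150 g × 3/4 ÷ 28.35 g/oz ≈ 4 oz
maple syrup: (3 tbsp + 1 tsp = 10/3 tbsp) × 3/4 ÷ 16 tbsp/cup × 322 g/cup ≈ 50 g
peanut butter: (1 tbsp + 1 tsp = 4/3 tbsp) × 3/4 ÷ 16 tbsp/cup × 258 g/cup ≈ 16 g
rolled oats: (1 cup + 10 tbsp = 1.625 cup) × 3/4 × 90 g/cup ≈ 110 g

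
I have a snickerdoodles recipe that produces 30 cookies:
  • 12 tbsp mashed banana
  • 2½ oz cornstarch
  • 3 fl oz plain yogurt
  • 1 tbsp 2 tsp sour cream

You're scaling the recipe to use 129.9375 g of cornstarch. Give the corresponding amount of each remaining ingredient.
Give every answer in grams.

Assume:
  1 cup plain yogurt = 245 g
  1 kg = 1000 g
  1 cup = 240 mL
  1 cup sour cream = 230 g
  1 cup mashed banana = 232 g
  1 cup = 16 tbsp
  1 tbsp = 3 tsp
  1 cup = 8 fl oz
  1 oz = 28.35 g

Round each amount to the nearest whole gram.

The original recipe has 70.875 g of cornstarch, so the scaling factor is 129.9375 ÷ 70.875 = 11/6.
mashed banana: 12 tbsp × 11/6 ÷ 16 tbsp/cup × 232 g/cup = 319 g
plain yogurt: 3 fl oz × 11/6 ÷ 8 fl oz/cup × 245 g/cup ≈ 168 g
sour cream: (1 tbsp + 2 tsp = 5/3 tbsp) × 11/6 ÷ 16 tbsp/cup × 230 g/cup ≈ 44 g

mashed banana: 319 g; plain yogurt: 168 g; sour cream: 44 g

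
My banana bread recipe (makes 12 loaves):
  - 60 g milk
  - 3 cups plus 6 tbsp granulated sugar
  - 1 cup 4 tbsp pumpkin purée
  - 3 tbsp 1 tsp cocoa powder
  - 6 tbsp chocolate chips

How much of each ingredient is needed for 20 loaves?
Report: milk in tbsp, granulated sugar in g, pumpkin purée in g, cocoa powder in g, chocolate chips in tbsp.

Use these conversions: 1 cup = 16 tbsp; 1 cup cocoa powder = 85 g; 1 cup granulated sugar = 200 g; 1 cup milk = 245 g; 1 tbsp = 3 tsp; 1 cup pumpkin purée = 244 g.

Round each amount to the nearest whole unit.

milk: 7 tbsp; granulated sugar: 1125 g; pumpkin purée: 508 g; cocoa powder: 30 g; chocolate chips: 10 tbsp

Scaling factor: 20/12 = 5/3.
milk: 60 g × 5/3 ÷ 245 g/cup × 16 tbsp/cup ≈ 7 tbsp
granulated sugar: (3 cup + 6 tbsp = 3.375 cup) × 5/3 × 200 g/cup = 1125 g
pumpkin purée: (1 cup + 4 tbsp = 1.25 cup) × 5/3 × 244 g/cup ≈ 508 g
cocoa powder: (3 tbsp + 1 tsp = 10/3 tbsp) × 5/3 ÷ 16 tbsp/cup × 85 g/cup ≈ 30 g
chocolate chips: 6 tbsp × 5/3 = 10 tbsp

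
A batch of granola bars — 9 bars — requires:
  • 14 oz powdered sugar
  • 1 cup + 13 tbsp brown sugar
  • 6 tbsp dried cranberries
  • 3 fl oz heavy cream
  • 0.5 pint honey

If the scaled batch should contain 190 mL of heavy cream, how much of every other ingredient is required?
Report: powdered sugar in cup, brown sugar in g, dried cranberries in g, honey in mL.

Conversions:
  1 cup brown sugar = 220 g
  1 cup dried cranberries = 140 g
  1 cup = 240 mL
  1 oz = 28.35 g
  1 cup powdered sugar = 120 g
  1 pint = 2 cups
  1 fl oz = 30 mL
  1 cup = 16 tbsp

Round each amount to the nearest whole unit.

powdered sugar: 7 cup; brown sugar: 842 g; dried cranberries: 111 g; honey: 507 mL

The original recipe has 90 mL of heavy cream, so the scaling factor is 190 ÷ 90 = 19/9.
powdered sugar: 14 oz × 19/9 × 28.35 g/oz ÷ 120 g/cup ≈ 7 cup
brown sugar: (1 cup + 13 tbsp = 1.8125 cup) × 19/9 × 220 g/cup ≈ 842 g
dried cranberries: 6 tbsp × 19/9 ÷ 16 tbsp/cup × 140 g/cup ≈ 111 g
honey: 0.5 pint × 19/9 × 2 cup/pint × 240 mL/cup ≈ 507 mL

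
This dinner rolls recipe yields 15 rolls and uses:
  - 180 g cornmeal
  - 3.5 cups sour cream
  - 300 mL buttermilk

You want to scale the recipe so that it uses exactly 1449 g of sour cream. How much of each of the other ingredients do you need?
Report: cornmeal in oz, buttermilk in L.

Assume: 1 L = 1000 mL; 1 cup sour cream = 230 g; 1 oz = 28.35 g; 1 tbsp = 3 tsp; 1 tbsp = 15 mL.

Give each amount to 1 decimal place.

The original recipe has 805 g of sour cream, so the scaling factor is 1449 ÷ 805 = 9/5 = 1.8.
cornmeal: 180 g × 9/5 ÷ 28.35 g/oz ≈ 11.4 oz
buttermilk: 300 mL × 9/5 ÷ 1000 mL/L ≈ 0.5 L

cornmeal: 11.4 oz; buttermilk: 0.5 L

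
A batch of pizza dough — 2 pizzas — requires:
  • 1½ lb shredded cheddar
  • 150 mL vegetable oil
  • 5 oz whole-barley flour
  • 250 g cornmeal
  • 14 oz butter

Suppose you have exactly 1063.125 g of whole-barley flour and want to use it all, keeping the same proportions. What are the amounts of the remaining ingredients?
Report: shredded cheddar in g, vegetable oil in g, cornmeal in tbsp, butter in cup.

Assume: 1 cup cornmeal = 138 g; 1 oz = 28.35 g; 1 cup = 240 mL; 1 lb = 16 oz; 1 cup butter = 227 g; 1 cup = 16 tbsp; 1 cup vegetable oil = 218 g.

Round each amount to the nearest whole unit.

shredded cheddar: 5103 g; vegetable oil: 1022 g; cornmeal: 217 tbsp; butter: 13 cup

The original recipe has 141.75 g of whole-barley flour, so the scaling factor is 1063.125 ÷ 141.75 = 15/2 = 7.5.
shredded cheddar: 1.5 lb × 15/2 × 16 oz/lb × 28.35 g/oz = 5103 g
vegetable oil: 150 mL × 15/2 ÷ 240 mL/cup × 218 g/cup ≈ 1022 g
cornmeal: 250 g × 15/2 ÷ 138 g/cup × 16 tbsp/cup ≈ 217 tbsp
butter: 14 oz × 15/2 × 28.35 g/oz ÷ 227 g/cup ≈ 13 cup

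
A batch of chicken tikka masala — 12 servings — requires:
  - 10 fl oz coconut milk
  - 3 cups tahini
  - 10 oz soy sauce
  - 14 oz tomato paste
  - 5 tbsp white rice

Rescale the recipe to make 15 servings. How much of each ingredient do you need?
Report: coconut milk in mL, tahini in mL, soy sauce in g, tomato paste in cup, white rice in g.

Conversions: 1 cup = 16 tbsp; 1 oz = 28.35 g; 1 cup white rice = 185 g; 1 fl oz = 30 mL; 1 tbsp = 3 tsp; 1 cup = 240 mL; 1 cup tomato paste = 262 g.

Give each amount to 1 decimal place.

coconut milk: 375.0 mL; tahini: 900.0 mL; soy sauce: 354.4 g; tomato paste: 1.9 cup; white rice: 72.3 g

Scaling factor: 15/12 = 5/4 = 1.25.
coconut milk: 10 fl oz × 5/4 × 30 mL/fl oz = 375.0 mL
tahini: 3 cup × 5/4 × 240 mL/cup = 900.0 mL
soy sauce: 10 oz × 5/4 × 28.35 g/oz ≈ 354.4 g
tomato paste: 14 oz × 5/4 × 28.35 g/oz ÷ 262 g/cup ≈ 1.9 cup
white rice: 5 tbsp × 5/4 ÷ 16 tbsp/cup × 185 g/cup ≈ 72.3 g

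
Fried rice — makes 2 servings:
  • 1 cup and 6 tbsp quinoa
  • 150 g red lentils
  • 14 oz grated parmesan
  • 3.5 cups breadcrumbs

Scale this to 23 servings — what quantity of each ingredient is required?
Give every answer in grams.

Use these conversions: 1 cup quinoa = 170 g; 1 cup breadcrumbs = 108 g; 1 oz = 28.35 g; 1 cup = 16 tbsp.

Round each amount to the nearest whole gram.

quinoa: 2688 g; red lentils: 1725 g; grated parmesan: 4564 g; breadcrumbs: 4347 g

Scaling factor: 23/2 = 11.5.
quinoa: (1 cup + 6 tbsp = 1.375 cup) × 23/2 × 170 g/cup ≈ 2688 g
red lentils: 150 g × 23/2 = 1725 g
grated parmesan: 14 oz × 23/2 × 28.35 g/oz ≈ 4564 g
breadcrumbs: 3.5 cup × 23/2 × 108 g/cup = 4347 g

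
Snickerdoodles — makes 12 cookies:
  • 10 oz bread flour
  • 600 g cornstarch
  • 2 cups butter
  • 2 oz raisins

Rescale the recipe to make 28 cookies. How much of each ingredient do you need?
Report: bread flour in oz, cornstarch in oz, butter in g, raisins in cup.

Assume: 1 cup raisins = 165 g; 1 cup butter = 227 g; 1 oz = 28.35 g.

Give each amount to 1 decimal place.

Scaling factor: 28/12 = 7/3.
bread flour: 10 oz × 7/3 ≈ 23.3 oz
cornstarch: 600 g × 7/3 ÷ 28.35 g/oz ≈ 49.4 oz
butter: 2 cup × 7/3 × 227 g/cup ≈ 1059.3 g
raisins: 2 oz × 7/3 × 28.35 g/oz ÷ 165 g/cup ≈ 0.8 cup

bread flour: 23.3 oz; cornstarch: 49.4 oz; butter: 1059.3 g; raisins: 0.8 cup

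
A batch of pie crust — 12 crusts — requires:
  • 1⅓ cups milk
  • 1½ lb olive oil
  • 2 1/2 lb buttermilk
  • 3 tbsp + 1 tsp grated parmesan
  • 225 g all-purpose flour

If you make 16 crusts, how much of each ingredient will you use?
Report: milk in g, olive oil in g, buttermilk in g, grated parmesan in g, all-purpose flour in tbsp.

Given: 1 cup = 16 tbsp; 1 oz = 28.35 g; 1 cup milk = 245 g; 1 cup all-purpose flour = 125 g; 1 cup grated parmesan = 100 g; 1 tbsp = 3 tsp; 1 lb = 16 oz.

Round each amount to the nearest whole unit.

milk: 436 g; olive oil: 907 g; buttermilk: 1512 g; grated parmesan: 28 g; all-purpose flour: 38 tbsp

Scaling factor: 16/12 = 4/3.
milk: 4/3 cup × 4/3 × 245 g/cup ≈ 436 g
olive oil: 1.5 lb × 4/3 × 16 oz/lb × 28.35 g/oz ≈ 907 g
buttermilk: 2.5 lb × 4/3 × 16 oz/lb × 28.35 g/oz = 1512 g
grated parmesan: (3 tbsp + 1 tsp = 10/3 tbsp) × 4/3 ÷ 16 tbsp/cup × 100 g/cup ≈ 28 g
all-purpose flour: 225 g × 4/3 ÷ 125 g/cup × 16 tbsp/cup ≈ 38 tbsp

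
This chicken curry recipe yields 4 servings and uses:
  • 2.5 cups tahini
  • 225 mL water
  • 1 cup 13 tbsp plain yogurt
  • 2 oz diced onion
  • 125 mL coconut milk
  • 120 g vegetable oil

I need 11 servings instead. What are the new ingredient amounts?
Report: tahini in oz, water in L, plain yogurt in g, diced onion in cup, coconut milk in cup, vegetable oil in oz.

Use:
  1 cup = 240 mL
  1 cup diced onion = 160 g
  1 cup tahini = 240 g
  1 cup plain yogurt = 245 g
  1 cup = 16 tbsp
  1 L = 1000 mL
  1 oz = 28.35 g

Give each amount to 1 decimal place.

Scaling factor: 11/4 = 2.75.
tahini: 2.5 cup × 11/4 × 240 g/cup ÷ 28.35 g/oz ≈ 58.2 oz
water: 225 mL × 11/4 ÷ 1000 mL/L ≈ 0.6 L
plain yogurt: (1 cup + 13 tbsp = 1.8125 cup) × 11/4 × 245 g/cup ≈ 1221.2 g
diced onion: 2 oz × 11/4 × 28.35 g/oz ÷ 160 g/cup ≈ 1.0 cup
coconut milk: 125 mL × 11/4 ÷ 240 mL/cup ≈ 1.4 cup
vegetable oil: 120 g × 11/4 ÷ 28.35 g/oz ≈ 11.6 oz

tahini: 58.2 oz; water: 0.6 L; plain yogurt: 1221.2 g; diced onion: 1.0 cup; coconut milk: 1.4 cup; vegetable oil: 11.6 oz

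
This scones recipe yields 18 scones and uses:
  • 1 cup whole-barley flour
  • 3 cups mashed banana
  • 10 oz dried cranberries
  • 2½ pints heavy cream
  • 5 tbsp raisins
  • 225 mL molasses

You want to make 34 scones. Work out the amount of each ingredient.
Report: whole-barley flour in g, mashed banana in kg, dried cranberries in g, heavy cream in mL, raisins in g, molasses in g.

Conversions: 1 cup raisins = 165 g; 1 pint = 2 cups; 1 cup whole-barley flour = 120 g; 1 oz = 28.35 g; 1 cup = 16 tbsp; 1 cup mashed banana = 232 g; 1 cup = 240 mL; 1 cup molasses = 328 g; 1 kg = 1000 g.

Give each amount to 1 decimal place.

Scaling factor: 34/18 = 17/9.
whole-barley flour: 1 cup × 17/9 × 120 g/cup ≈ 226.7 g
mashed banana: 3 cup × 17/9 × 232 g/cup ÷ 1000 g/kg ≈ 1.3 kg
dried cranberries: 10 oz × 17/9 × 28.35 g/oz = 535.5 g
heavy cream: 2.5 pint × 17/9 × 2 cup/pint × 240 mL/cup ≈ 2266.7 mL
raisins: 5 tbsp × 17/9 ÷ 16 tbsp/cup × 165 g/cup ≈ 97.4 g
molasses: 225 mL × 17/9 ÷ 240 mL/cup × 328 g/cup ≈ 580.8 g

whole-barley flour: 226.7 g; mashed banana: 1.3 kg; dried cranberries: 535.5 g; heavy cream: 2266.7 mL; raisins: 97.4 g; molasses: 580.8 g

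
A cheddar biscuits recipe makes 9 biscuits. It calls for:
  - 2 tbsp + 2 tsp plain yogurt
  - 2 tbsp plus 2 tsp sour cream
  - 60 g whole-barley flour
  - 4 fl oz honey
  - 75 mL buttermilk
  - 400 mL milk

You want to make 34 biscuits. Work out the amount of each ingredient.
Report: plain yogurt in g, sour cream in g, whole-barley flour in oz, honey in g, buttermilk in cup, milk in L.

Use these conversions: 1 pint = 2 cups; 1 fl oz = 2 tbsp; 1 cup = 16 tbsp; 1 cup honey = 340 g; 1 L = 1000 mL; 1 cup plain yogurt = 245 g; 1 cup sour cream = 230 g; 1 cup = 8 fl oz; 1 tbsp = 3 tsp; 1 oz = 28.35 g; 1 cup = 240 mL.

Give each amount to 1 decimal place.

Scaling factor: 34/9.
plain yogurt: (2 tbsp + 2 tsp = 8/3 tbsp) × 34/9 ÷ 16 tbsp/cup × 245 g/cup ≈ 154.3 g
sour cream: (2 tbsp + 2 tsp = 8/3 tbsp) × 34/9 ÷ 16 tbsp/cup × 230 g/cup ≈ 144.8 g
whole-barley flour: 60 g × 34/9 ÷ 28.35 g/oz ≈ 8.0 oz
honey: 4 fl oz × 34/9 ÷ 8 fl oz/cup × 340 g/cup ≈ 642.2 g
buttermilk: 75 mL × 34/9 ÷ 240 mL/cup ≈ 1.2 cup
milk: 400 mL × 34/9 ÷ 1000 mL/L ≈ 1.5 L

plain yogurt: 154.3 g; sour cream: 144.8 g; whole-barley flour: 8.0 oz; honey: 642.2 g; buttermilk: 1.2 cup; milk: 1.5 L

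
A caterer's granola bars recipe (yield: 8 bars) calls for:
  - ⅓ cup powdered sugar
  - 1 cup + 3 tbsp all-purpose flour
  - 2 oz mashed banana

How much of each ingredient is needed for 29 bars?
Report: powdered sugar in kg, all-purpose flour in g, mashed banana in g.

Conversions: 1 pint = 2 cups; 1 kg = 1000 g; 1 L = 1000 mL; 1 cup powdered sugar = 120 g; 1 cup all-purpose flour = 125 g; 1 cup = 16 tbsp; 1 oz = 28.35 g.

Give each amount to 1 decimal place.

powdered sugar: 0.1 kg; all-purpose flour: 538.1 g; mashed banana: 205.5 g

Scaling factor: 29/8 = 3.625.
powdered sugar: 1/3 cup × 29/8 × 120 g/cup ÷ 1000 g/kg ≈ 0.1 kg
all-purpose flour: (1 cup + 3 tbsp = 1.1875 cup) × 29/8 × 125 g/cup ≈ 538.1 g
mashed banana: 2 oz × 29/8 × 28.35 g/oz ≈ 205.5 g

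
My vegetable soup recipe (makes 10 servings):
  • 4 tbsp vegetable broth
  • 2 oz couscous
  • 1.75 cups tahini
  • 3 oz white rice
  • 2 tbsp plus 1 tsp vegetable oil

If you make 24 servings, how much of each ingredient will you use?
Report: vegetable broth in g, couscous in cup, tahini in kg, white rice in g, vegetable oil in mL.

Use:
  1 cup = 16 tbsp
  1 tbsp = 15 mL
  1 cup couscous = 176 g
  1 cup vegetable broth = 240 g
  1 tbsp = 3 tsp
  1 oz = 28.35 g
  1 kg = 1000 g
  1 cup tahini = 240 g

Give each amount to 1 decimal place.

Scaling factor: 24/10 = 12/5 = 2.4.
vegetable broth: 4 tbsp × 12/5 ÷ 16 tbsp/cup × 240 g/cup = 144.0 g
couscous: 2 oz × 12/5 × 28.35 g/oz ÷ 176 g/cup ≈ 0.8 cup
tahini: 1.75 cup × 12/5 × 240 g/cup ÷ 1000 g/kg ≈ 1.0 kg
white rice: 3 oz × 12/5 × 28.35 g/oz ≈ 204.1 g
vegetable oil: (2 tbsp + 1 tsp = 7/3 tbsp) × 12/5 × 15 mL/tbsp = 84.0 mL

vegetable broth: 144.0 g; couscous: 0.8 cup; tahini: 1.0 kg; white rice: 204.1 g; vegetable oil: 84.0 mL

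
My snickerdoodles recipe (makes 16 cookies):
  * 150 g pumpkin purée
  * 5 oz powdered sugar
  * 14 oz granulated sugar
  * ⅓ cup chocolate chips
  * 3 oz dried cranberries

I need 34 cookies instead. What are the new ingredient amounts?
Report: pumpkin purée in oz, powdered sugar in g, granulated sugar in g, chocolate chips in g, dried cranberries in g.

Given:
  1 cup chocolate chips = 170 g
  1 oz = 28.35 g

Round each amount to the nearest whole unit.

Scaling factor: 34/16 = 17/8 = 2.125.
pumpkin purée: 150 g × 17/8 ÷ 28.35 g/oz ≈ 11 oz
powdered sugar: 5 oz × 17/8 × 28.35 g/oz ≈ 301 g
granulated sugar: 14 oz × 17/8 × 28.35 g/oz ≈ 843 g
chocolate chips: 1/3 cup × 17/8 × 170 g/cup ≈ 120 g
dried cranberries: 3 oz × 17/8 × 28.35 g/oz ≈ 181 g

pumpkin purée: 11 oz; powdered sugar: 301 g; granulated sugar: 843 g; chocolate chips: 120 g; dried cranberries: 181 g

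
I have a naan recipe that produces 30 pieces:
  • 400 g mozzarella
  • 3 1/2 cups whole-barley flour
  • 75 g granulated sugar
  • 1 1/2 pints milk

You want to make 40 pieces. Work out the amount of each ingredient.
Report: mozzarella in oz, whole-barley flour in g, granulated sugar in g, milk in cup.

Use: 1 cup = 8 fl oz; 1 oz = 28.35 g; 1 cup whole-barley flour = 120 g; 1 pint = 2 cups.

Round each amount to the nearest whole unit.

mozzarella: 19 oz; whole-barley flour: 560 g; granulated sugar: 100 g; milk: 4 cup

Scaling factor: 40/30 = 4/3.
mozzarella: 400 g × 4/3 ÷ 28.35 g/oz ≈ 19 oz
whole-barley flour: 3.5 cup × 4/3 × 120 g/cup = 560 g
granulated sugar: 75 g × 4/3 = 100 g
milk: 1.5 pint × 4/3 × 2 cup/pint = 4 cup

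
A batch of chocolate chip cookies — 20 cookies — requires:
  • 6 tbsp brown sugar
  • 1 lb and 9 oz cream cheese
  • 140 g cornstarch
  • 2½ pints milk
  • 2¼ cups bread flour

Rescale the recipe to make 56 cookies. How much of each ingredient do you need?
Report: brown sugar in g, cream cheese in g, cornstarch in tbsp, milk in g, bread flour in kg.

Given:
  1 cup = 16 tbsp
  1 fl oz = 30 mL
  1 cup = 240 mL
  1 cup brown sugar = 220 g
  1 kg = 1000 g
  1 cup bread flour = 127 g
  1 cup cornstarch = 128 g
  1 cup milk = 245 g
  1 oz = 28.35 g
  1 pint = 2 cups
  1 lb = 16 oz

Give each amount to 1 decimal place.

Scaling factor: 56/20 = 14/5 = 2.8.
brown sugar: 6 tbsp × 14/5 ÷ 16 tbsp/cup × 220 g/cup = 231.0 g
cream cheese: (1 lb + 9 oz = 1.5625 lb) × 14/5 × 16 oz/lb × 28.35 g/oz = 1984.5 g
cornstarch: 140 g × 14/5 ÷ 128 g/cup × 16 tbsp/cup = 49.0 tbsp
milk: 2.5 pint × 14/5 × 2 cup/pint × 245 g/cup = 3430.0 g
bread flour: 2.25 cup × 14/5 × 127 g/cup ÷ 1000 g/kg ≈ 0.8 kg

brown sugar: 231.0 g; cream cheese: 1984.5 g; cornstarch: 49.0 tbsp; milk: 3430.0 g; bread flour: 0.8 kg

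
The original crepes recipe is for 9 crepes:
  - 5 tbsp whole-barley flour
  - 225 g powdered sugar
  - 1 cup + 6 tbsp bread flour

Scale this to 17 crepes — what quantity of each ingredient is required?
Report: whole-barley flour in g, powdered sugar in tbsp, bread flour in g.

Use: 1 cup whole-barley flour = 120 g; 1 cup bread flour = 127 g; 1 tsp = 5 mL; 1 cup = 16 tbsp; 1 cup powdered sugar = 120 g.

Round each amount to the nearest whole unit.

whole-barley flour: 71 g; powdered sugar: 57 tbsp; bread flour: 330 g

Scaling factor: 17/9.
whole-barley flour: 5 tbsp × 17/9 ÷ 16 tbsp/cup × 120 g/cup ≈ 71 g
powdered sugar: 225 g × 17/9 ÷ 120 g/cup × 16 tbsp/cup ≈ 57 tbsp
bread flour: (1 cup + 6 tbsp = 1.375 cup) × 17/9 × 127 g/cup ≈ 330 g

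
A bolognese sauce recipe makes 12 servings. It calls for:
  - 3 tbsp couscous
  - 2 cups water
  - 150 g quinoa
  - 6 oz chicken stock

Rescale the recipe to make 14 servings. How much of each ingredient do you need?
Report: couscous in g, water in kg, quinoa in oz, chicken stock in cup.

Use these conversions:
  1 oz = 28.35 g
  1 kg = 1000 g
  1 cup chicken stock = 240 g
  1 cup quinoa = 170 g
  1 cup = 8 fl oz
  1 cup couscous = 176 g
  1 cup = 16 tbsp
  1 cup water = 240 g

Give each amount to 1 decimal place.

Scaling factor: 14/12 = 7/6.
couscous: 3 tbsp × 7/6 ÷ 16 tbsp/cup × 176 g/cup = 38.5 g
water: 2 cup × 7/6 × 240 g/cup ÷ 1000 g/kg ≈ 0.6 kg
quinoa: 150 g × 7/6 ÷ 28.35 g/oz ≈ 6.2 oz
chicken stock: 6 oz × 7/6 × 28.35 g/oz ÷ 240 g/cup ≈ 0.8 cup

couscous: 38.5 g; water: 0.6 kg; quinoa: 6.2 oz; chicken stock: 0.8 cup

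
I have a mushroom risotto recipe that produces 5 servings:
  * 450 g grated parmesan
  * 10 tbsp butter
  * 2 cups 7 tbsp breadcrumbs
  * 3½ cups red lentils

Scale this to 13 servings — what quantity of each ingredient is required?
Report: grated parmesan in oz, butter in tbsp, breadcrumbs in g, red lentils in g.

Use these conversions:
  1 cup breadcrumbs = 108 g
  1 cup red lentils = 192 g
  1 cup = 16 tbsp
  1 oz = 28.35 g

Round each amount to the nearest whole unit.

Scaling factor: 13/5 = 2.6.
grated parmesan: 450 g × 13/5 ÷ 28.35 g/oz ≈ 41 oz
butter: 10 tbsp × 13/5 = 26 tbsp
breadcrumbs: (2 cup + 7 tbsp = 2.4375 cup) × 13/5 × 108 g/cup ≈ 684 g
red lentils: 3.5 cup × 13/5 × 192 g/cup ≈ 1747 g

grated parmesan: 41 oz; butter: 26 tbsp; breadcrumbs: 684 g; red lentils: 1747 g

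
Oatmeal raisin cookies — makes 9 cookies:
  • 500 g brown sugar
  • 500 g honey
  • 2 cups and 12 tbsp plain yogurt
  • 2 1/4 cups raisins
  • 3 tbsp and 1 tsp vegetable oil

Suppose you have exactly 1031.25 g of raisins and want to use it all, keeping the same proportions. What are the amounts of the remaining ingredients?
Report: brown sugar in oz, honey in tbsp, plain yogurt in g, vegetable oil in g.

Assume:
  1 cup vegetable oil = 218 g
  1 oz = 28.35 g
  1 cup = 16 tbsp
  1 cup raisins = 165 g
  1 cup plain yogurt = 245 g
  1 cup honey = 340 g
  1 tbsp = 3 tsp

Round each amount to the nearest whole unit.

The original recipe has 371.25 g of raisins, so the scaling factor is 1031.25 ÷ 371.25 = 25/9.
brown sugar: 500 g × 25/9 ÷ 28.35 g/oz ≈ 49 oz
honey: 500 g × 25/9 ÷ 340 g/cup × 16 tbsp/cup ≈ 65 tbsp
plain yogurt: (2 cup + 12 tbsp = 2.75 cup) × 25/9 × 245 g/cup ≈ 1872 g
vegetable oil: (3 tbsp + 1 tsp = 10/3 tbsp) × 25/9 ÷ 16 tbsp/cup × 218 g/cup ≈ 126 g

brown sugar: 49 oz; honey: 65 tbsp; plain yogurt: 1872 g; vegetable oil: 126 g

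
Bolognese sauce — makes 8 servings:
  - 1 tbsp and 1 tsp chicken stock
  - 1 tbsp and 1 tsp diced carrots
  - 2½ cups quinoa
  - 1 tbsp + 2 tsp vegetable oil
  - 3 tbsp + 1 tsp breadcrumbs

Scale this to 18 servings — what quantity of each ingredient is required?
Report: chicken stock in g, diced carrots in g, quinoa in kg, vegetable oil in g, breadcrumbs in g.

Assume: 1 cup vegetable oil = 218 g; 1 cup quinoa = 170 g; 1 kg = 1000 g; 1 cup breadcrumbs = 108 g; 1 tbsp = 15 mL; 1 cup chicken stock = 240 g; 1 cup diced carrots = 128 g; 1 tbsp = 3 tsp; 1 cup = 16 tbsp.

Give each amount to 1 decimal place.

Scaling factor: 18/8 = 9/4 = 2.25.
chicken stock: (1 tbsp + 1 tsp = 4/3 tbsp) × 9/4 ÷ 16 tbsp/cup × 240 g/cup = 45.0 g
diced carrots: (1 tbsp + 1 tsp = 4/3 tbsp) × 9/4 ÷ 16 tbsp/cup × 128 g/cup = 24.0 g
quinoa: 2.5 cup × 9/4 × 170 g/cup ÷ 1000 g/kg ≈ 1.0 kg
vegetable oil: (1 tbsp + 2 tsp = 5/3 tbsp) × 9/4 ÷ 16 tbsp/cup × 218 g/cup ≈ 51.1 g
breadcrumbs: (3 tbsp + 1 tsp = 10/3 tbsp) × 9/4 ÷ 16 tbsp/cup × 108 g/cup ≈ 50.6 g

chicken stock: 45.0 g; diced carrots: 24.0 g; quinoa: 1.0 kg; vegetable oil: 51.1 g; breadcrumbs: 50.6 g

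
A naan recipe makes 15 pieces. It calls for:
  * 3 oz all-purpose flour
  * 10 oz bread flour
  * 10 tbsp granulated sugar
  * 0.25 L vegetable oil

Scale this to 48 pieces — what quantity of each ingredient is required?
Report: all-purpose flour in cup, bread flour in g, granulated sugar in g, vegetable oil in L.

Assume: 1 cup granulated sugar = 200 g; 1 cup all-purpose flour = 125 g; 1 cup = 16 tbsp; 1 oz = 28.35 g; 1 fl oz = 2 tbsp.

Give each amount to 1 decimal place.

all-purpose flour: 2.2 cup; bread flour: 907.2 g; granulated sugar: 400.0 g; vegetable oil: 0.8 L

Scaling factor: 48/15 = 16/5 = 3.2.
all-purpose flour: 3 oz × 16/5 × 28.35 g/oz ÷ 125 g/cup ≈ 2.2 cup
bread flour: 10 oz × 16/5 × 28.35 g/oz = 907.2 g
granulated sugar: 10 tbsp × 16/5 ÷ 16 tbsp/cup × 200 g/cup = 400.0 g
vegetable oil: 0.25 L × 16/5 = 0.8 L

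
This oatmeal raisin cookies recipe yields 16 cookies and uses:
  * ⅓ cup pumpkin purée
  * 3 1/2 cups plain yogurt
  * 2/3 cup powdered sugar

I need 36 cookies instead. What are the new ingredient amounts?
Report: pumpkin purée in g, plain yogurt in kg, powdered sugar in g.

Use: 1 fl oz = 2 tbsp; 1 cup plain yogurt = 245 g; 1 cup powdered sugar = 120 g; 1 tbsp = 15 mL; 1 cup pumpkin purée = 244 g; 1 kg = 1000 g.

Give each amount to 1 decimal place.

Scaling factor: 36/16 = 9/4 = 2.25.
pumpkin purée: 1/3 cup × 9/4 × 244 g/cup = 183.0 g
plain yogurt: 3.5 cup × 9/4 × 245 g/cup ÷ 1000 g/kg ≈ 1.9 kg
powdered sugar: 2/3 cup × 9/4 × 120 g/cup = 180.0 g

pumpkin purée: 183.0 g; plain yogurt: 1.9 kg; powdered sugar: 180.0 g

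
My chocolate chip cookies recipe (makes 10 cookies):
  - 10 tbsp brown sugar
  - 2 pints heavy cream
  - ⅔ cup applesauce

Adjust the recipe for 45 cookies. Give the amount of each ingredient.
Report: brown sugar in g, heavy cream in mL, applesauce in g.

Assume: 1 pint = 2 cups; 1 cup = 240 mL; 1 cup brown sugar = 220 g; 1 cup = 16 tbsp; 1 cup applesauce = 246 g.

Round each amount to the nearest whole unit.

Scaling factor: 45/10 = 9/2 = 4.5.
brown sugar: 10 tbsp × 9/2 ÷ 16 tbsp/cup × 220 g/cup ≈ 619 g
heavy cream: 2 pint × 9/2 × 2 cup/pint × 240 mL/cup = 4320 mL
applesauce: 2/3 cup × 9/2 × 246 g/cup = 738 g

brown sugar: 619 g; heavy cream: 4320 mL; applesauce: 738 g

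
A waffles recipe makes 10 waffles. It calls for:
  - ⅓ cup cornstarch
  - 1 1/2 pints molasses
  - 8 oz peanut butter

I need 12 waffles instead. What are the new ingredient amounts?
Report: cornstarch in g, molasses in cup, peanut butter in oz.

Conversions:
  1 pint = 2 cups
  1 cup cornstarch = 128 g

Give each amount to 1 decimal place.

Scaling factor: 12/10 = 6/5 = 1.2.
cornstarch: 1/3 cup × 6/5 × 128 g/cup = 51.2 g
molasses: 1.5 pint × 6/5 × 2 cup/pint = 3.6 cup
peanut butter: 8 oz × 6/5 = 9.6 oz

cornstarch: 51.2 g; molasses: 3.6 cup; peanut butter: 9.6 oz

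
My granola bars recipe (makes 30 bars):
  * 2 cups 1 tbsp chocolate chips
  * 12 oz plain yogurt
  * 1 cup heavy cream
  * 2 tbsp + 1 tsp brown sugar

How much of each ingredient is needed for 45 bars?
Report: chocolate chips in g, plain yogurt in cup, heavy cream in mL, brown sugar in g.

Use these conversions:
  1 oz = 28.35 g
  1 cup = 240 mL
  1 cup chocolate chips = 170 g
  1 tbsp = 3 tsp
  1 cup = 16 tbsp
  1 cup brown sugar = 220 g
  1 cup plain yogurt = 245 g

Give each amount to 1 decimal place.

chocolate chips: 525.9 g; plain yogurt: 2.1 cup; heavy cream: 360.0 mL; brown sugar: 48.1 g

Scaling factor: 45/30 = 3/2 = 1.5.
chocolate chips: (2 cup + 1 tbsp = 2.0625 cup) × 3/2 × 170 g/cup ≈ 525.9 g
plain yogurt: 12 oz × 3/2 × 28.35 g/oz ÷ 245 g/cup ≈ 2.1 cup
heavy cream: 1 cup × 3/2 × 240 mL/cup = 360.0 mL
brown sugar: (2 tbsp + 1 tsp = 7/3 tbsp) × 3/2 ÷ 16 tbsp/cup × 220 g/cup ≈ 48.1 g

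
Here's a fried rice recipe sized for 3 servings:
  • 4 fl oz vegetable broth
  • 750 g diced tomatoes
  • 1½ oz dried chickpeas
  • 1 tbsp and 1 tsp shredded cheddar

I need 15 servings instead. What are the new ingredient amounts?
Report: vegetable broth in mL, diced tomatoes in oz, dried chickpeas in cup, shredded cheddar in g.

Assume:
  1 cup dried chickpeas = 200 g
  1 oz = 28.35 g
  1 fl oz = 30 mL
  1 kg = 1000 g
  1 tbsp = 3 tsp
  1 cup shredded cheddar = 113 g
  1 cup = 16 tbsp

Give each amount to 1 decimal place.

vegetable broth: 600.0 mL; diced tomatoes: 132.3 oz; dried chickpeas: 1.1 cup; shredded cheddar: 47.1 g

Scaling factor: 15/3 = 5.
vegetable broth: 4 fl oz × 5 × 30 mL/fl oz = 600.0 mL
diced tomatoes: 750 g × 5 ÷ 28.35 g/oz ≈ 132.3 oz
dried chickpeas: 1.5 oz × 5 × 28.35 g/oz ÷ 200 g/cup ≈ 1.1 cup
shredded cheddar: (1 tbsp + 1 tsp = 4/3 tbsp) × 5 ÷ 16 tbsp/cup × 113 g/cup ≈ 47.1 g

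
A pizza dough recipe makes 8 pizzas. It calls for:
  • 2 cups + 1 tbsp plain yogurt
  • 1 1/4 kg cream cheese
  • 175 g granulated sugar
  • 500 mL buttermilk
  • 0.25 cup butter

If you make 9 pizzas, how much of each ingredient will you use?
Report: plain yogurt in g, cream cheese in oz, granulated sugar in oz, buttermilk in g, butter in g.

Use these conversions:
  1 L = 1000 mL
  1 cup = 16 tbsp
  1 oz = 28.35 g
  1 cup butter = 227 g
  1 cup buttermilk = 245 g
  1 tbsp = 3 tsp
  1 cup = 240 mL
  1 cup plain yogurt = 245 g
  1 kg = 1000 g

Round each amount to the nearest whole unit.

Scaling factor: 9/8 = 1.125.
plain yogurt: (2 cup + 1 tbsp = 2.0625 cup) × 9/8 × 245 g/cup ≈ 568 g
cream cheese: 1.25 kg × 9/8 × 1000 g/kg ÷ 28.35 g/oz ≈ 50 oz
granulated sugar: 175 g × 9/8 ÷ 28.35 g/oz ≈ 7 oz
buttermilk: 500 mL × 9/8 ÷ 240 mL/cup × 245 g/cup ≈ 574 g
butter: 0.25 cup × 9/8 × 227 g/cup ≈ 64 g

plain yogurt: 568 g; cream cheese: 50 oz; granulated sugar: 7 oz; buttermilk: 574 g; butter: 64 g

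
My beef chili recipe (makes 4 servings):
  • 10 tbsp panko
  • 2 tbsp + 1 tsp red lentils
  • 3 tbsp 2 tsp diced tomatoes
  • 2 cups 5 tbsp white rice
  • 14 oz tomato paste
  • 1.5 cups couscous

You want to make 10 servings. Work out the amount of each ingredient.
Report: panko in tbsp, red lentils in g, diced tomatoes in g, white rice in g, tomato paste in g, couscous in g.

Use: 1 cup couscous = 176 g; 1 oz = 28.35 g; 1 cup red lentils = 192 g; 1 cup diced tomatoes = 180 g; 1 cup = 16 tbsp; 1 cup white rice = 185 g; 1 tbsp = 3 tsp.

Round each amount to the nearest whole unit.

panko: 25 tbsp; red lentils: 70 g; diced tomatoes: 103 g; white rice: 1070 g; tomato paste: 992 g; couscous: 660 g

Scaling factor: 10/4 = 5/2 = 2.5.
panko: 10 tbsp × 5/2 = 25 tbsp
red lentils: (2 tbsp + 1 tsp = 7/3 tbsp) × 5/2 ÷ 16 tbsp/cup × 192 g/cup = 70 g
diced tomatoes: (3 tbsp + 2 tsp = 11/3 tbsp) × 5/2 ÷ 16 tbsp/cup × 180 g/cup ≈ 103 g
white rice: (2 cup + 5 tbsp = 2.3125 cup) × 5/2 × 185 g/cup ≈ 1070 g
tomato paste: 14 oz × 5/2 × 28.35 g/oz ≈ 992 g
couscous: 1.5 cup × 5/2 × 176 g/cup = 660 g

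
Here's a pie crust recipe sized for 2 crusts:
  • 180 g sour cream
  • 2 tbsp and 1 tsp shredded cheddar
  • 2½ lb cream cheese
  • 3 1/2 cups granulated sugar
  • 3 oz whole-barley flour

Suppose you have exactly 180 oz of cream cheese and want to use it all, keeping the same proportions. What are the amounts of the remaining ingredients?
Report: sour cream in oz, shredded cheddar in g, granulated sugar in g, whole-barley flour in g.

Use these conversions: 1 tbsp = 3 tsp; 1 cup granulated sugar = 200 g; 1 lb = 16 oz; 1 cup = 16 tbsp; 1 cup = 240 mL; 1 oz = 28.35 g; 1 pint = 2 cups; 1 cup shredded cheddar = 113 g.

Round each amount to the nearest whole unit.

The original recipe has 40 oz of cream cheese, so the scaling factor is 180 ÷ 40 = 9/2 = 4.5.
sour cream: 180 g × 9/2 ÷ 28.35 g/oz ≈ 29 oz
shredded cheddar: (2 tbsp + 1 tsp = 7/3 tbsp) × 9/2 ÷ 16 tbsp/cup × 113 g/cup ≈ 74 g
granulated sugar: 3.5 cup × 9/2 × 200 g/cup = 3150 g
whole-barley flour: 3 oz × 9/2 × 28.35 g/oz ≈ 383 g

sour cream: 29 oz; shredded cheddar: 74 g; granulated sugar: 3150 g; whole-barley flour: 383 g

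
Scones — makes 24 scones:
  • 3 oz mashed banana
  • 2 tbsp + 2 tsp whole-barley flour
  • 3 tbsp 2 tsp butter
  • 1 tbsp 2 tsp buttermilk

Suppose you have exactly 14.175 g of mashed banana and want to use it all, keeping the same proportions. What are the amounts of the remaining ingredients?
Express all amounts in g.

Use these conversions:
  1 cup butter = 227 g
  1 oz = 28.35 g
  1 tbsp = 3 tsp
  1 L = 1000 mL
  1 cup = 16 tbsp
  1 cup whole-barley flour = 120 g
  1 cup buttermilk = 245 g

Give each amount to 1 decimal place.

The original recipe has 85.05 g of mashed banana, so the scaling factor is 14.175 ÷ 85.05 = 1/6.
whole-barley flour: (2 tbsp + 2 tsp = 8/3 tbsp) × 1/6 ÷ 16 tbsp/cup × 120 g/cup ≈ 3.3 g
butter: (3 tbsp + 2 tsp = 11/3 tbsp) × 1/6 ÷ 16 tbsp/cup × 227 g/cup ≈ 8.7 g
buttermilk: (1 tbsp + 2 tsp = 5/3 tbsp) × 1/6 ÷ 16 tbsp/cup × 245 g/cup ≈ 4.3 g

whole-barley flour: 3.3 g; butter: 8.7 g; buttermilk: 4.3 g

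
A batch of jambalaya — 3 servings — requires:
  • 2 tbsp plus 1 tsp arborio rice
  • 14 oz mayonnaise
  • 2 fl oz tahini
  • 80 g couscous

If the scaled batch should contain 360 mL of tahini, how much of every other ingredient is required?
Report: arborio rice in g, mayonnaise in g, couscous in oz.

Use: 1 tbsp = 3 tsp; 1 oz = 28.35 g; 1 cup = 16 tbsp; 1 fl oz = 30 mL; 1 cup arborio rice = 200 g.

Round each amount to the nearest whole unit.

arborio rice: 175 g; mayonnaise: 2381 g; couscous: 17 oz

The original recipe has 60 mL of tahini, so the scaling factor is 360 ÷ 60 = 6.
arborio rice: (2 tbsp + 1 tsp = 7/3 tbsp) × 6 ÷ 16 tbsp/cup × 200 g/cup = 175 g
mayonnaise: 14 oz × 6 × 28.35 g/oz ≈ 2381 g
couscous: 80 g × 6 ÷ 28.35 g/oz ≈ 17 oz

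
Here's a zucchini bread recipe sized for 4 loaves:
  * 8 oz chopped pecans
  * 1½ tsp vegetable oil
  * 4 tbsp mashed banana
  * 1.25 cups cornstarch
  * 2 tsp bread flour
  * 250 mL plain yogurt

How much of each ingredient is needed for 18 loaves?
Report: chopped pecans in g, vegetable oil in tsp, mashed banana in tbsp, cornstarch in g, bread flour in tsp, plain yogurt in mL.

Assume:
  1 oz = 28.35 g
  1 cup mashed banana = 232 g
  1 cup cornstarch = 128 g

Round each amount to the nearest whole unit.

chopped pecans: 1021 g; vegetable oil: 7 tsp; mashed banana: 18 tbsp; cornstarch: 720 g; bread flour: 9 tsp; plain yogurt: 1125 mL

Scaling factor: 18/4 = 9/2 = 4.5.
chopped pecans: 8 oz × 9/2 × 28.35 g/oz ≈ 1021 g
vegetable oil: 1.5 tsp × 9/2 ≈ 7 tsp
mashed banana: 4 tbsp × 9/2 = 18 tbsp
cornstarch: 1.25 cup × 9/2 × 128 g/cup = 720 g
bread flour: 2 tsp × 9/2 = 9 tsp
plain yogurt: 250 mL × 9/2 = 1125 mL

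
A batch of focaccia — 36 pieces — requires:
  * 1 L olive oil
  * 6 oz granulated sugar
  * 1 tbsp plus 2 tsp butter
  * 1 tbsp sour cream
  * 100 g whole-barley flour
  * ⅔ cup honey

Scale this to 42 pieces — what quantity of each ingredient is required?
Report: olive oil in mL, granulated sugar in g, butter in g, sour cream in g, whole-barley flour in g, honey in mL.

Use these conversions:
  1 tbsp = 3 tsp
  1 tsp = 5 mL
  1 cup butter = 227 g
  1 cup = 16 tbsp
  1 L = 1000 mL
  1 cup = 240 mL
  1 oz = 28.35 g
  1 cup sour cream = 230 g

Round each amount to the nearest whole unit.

Scaling factor: 42/36 = 7/6.
olive oil: 1 L × 7/6 × 1000 mL/L ≈ 1167 mL
granulated sugar: 6 oz × 7/6 × 28.35 g/oz ≈ 198 g
butter: (1 tbsp + 2 tsp = 5/3 tbsp) × 7/6 ÷ 16 tbsp/cup × 227 g/cup ≈ 28 g
sour cream: 1 tbsp × 7/6 ÷ 16 tbsp/cup × 230 g/cup ≈ 17 g
whole-barley flour: 100 g × 7/6 ≈ 117 g
honey: 2/3 cup × 7/6 × 240 mL/cup ≈ 187 mL

olive oil: 1167 mL; granulated sugar: 198 g; butter: 28 g; sour cream: 17 g; whole-barley flour: 117 g; honey: 187 mL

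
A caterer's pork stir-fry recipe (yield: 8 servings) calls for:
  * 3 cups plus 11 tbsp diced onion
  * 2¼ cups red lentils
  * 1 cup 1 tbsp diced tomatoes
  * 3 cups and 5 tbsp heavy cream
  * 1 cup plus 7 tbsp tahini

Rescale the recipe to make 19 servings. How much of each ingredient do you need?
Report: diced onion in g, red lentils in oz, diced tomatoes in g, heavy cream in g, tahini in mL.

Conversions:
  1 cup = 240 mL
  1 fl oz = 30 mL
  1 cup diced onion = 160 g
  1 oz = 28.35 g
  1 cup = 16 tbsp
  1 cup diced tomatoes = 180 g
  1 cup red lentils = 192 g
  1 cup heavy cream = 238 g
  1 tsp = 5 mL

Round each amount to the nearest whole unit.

diced onion: 1401 g; red lentils: 36 oz; diced tomatoes: 454 g; heavy cream: 1872 g; tahini: 819 mL

Scaling factor: 19/8 = 2.375.
diced onion: (3 cup + 11 tbsp = 3.6875 cup) × 19/8 × 160 g/cup ≈ 1401 g
red lentils: 2.25 cup × 19/8 × 192 g/cup ÷ 28.35 g/oz ≈ 36 oz
diced tomatoes: (1 cup + 1 tbsp = 1.0625 cup) × 19/8 × 180 g/cup ≈ 454 g
heavy cream: (3 cup + 5 tbsp = 3.3125 cup) × 19/8 × 238 g/cup ≈ 1872 g
tahini: (1 cup + 7 tbsp = 1.4375 cup) × 19/8 × 240 mL/cup ≈ 819 mL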